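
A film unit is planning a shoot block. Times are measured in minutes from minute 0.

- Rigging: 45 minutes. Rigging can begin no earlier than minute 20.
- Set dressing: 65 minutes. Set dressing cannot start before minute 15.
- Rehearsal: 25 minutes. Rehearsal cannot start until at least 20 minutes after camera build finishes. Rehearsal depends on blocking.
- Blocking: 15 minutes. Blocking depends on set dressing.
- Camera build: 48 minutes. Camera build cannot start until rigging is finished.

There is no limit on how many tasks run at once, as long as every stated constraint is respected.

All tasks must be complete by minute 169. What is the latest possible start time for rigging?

31

To finish by minute 169, rehearsal (duration 25) must start no later than minute 144.
Camera build has to be done before rehearsal (must start by minute 144, minus 20-minute gap → minute 124). That means finishing by minute 124, i.e. starting by 124 − 48 = minute 76.
Rigging must finish before camera build (must start by minute 76). With a 45-minute duration, rigging must start by 76 − 45 = minute 31.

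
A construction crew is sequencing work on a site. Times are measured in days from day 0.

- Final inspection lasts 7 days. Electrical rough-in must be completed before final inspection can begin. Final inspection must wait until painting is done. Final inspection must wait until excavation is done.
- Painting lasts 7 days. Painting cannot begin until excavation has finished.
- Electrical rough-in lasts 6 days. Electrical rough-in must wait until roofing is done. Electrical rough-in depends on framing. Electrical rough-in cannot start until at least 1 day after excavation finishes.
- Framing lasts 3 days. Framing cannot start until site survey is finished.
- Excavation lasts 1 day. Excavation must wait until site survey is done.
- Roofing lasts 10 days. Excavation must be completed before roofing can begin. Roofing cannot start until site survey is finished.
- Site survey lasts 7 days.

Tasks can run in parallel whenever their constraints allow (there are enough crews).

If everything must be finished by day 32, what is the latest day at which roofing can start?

9

Nothing follows final inspection; the deadline of day 32 is its only limit. It must start by 32 − 7 = day 25.
Electrical rough-in feeds into final inspection (must start by day 25); so electrical rough-in must finish by day 25 and therefore start by day 19.
Roofing must finish before electrical rough-in (must start by day 19). With a 10-day duration, roofing must start by 19 − 10 = day 9.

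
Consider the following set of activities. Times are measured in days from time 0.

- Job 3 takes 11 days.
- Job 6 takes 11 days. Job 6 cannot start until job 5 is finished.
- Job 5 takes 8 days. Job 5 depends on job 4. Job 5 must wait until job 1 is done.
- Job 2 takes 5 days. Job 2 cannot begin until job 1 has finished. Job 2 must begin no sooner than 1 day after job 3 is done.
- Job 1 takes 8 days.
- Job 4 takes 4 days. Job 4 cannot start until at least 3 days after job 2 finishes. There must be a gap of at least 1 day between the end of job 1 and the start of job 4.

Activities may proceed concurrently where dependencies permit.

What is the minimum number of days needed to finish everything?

43

Job 3 has no prerequisites, so it starts at day 0 and finishes at day 11.
Job 1 has no prerequisites, so it starts at day 0 and finishes at day 8.
Job 2 needs all of job 1 (finishes day 8); job 3 (finishes day 11, plus 1-day gap → day 12). That puts its earliest start at day 12; it finishes at 12 + 5 = day 17.
Job 4 has to wait for job 2 (finishes day 17, plus 3-day gap → day 20); job 1 (finishes day 8, plus 1-day gap → day 9). The latest of these is day 20, so job 4 runs day 20 to 20 + 4 = day 24.
Job 5 has to wait for job 4 (finishes day 24); job 1 (finishes day 8). The latest of these is day 24, so job 5 runs day 24 to 24 + 8 = day 32.
After job 5 (finishes day 32), job 6 can start at day 32 and finishes at day 43.
All tasks are finished once the last one completes. Finish times: Job 1 at 8, Job 2 at 17, Job 3 at 11, Job 4 at 24, Job 5 at 32, Job 6 at 43. The latest is day 43.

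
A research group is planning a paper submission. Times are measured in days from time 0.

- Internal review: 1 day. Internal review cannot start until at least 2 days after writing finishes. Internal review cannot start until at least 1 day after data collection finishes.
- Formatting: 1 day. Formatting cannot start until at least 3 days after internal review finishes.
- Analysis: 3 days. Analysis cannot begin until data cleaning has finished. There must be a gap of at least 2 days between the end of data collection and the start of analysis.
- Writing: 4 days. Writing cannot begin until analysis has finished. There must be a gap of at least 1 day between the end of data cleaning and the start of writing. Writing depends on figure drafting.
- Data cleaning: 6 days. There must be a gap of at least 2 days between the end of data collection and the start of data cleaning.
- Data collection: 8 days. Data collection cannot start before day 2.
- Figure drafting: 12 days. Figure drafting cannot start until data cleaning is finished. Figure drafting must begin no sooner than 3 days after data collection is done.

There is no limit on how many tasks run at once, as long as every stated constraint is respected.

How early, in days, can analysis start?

Data collection waits on its own release at day 2, so it starts at day 2 and finishes at 2 + 8 = day 10.
After data collection (finishes day 10, plus 2-day gap → day 12), data cleaning can start at day 12 and finishes at day 18.
Analysis waits on data cleaning (finishes day 18); data collection (finishes day 10, plus 2-day gap → day 12). The latest of these is day 18, which is the earliest analysis can start.

18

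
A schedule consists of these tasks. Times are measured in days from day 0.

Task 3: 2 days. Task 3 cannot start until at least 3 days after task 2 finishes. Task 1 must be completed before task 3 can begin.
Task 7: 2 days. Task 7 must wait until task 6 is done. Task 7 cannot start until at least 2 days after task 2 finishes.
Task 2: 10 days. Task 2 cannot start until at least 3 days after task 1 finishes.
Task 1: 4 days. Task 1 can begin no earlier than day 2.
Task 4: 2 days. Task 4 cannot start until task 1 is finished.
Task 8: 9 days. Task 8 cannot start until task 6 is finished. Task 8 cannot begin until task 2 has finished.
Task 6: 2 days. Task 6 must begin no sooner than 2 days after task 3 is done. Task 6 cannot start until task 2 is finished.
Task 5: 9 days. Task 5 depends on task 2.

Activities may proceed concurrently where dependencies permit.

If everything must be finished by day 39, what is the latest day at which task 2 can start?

Task 7 has no dependents, so it just needs to finish by day 39. Starting by 39 − 2 = day 37 achieves that.
Task 8 has no dependents, so it just needs to finish by day 39. Starting by 39 − 9 = day 30 achieves that.
Task 6 feeds task 7 (must start by day 37); task 8 (must start by day 30). Taking the minimum, task 6 must finish by day 30 and start by 30 − 2 = day 28.
Task 3 feeds into task 6 (must start by day 28, minus 2-day gap → day 26); so task 3 must finish by day 26 and therefore start by day 24.
Nothing follows task 5; the deadline of day 39 is its only limit. It must start by 39 − 9 = day 30.
Task 2 feeds task 3 (must start by day 24, minus 3-day gap → day 21); task 5 (must start by day 30); task 6 (must start by day 28); task 7 (must start by day 37, minus 2-day gap → day 35); task 8 (must start by day 30). Taking the minimum, task 2 must finish by day 21 and start by 21 − 10 = day 11.

11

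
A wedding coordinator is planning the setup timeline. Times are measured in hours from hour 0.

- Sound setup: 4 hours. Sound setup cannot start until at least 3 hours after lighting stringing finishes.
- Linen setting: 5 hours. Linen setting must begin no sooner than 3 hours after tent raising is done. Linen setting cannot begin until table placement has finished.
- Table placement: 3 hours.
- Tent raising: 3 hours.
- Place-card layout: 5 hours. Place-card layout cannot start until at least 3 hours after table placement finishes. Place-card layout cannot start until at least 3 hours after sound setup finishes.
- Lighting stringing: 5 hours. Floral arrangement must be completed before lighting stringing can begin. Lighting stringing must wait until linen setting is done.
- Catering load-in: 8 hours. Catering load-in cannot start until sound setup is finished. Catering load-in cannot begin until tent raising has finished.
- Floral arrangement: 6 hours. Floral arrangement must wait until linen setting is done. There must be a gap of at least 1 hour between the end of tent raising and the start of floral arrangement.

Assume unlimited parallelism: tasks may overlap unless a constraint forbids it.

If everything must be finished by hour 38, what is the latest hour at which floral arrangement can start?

12

Catering load-in must finish by hour 38; it takes 8 hours, so it must start by 38 − 8 = hour 30.
To finish by hour 38, place-card layout (duration 5) must start no later than hour 33.
For sound setup: catering load-in (must start by hour 30); place-card layout (must start by hour 33, minus 3-hour gap → hour 30). The most restrictive is hour 30; with a 4-hour duration, sound setup must start by hour 26.
Lighting stringing feeds into sound setup (must start by hour 26, minus 3-hour gap → hour 23); so lighting stringing must finish by hour 23 and therefore start by hour 18.
Floral arrangement has to be done before lighting stringing (must start by hour 18). That means finishing by hour 18, i.e. starting by 18 − 6 = hour 12.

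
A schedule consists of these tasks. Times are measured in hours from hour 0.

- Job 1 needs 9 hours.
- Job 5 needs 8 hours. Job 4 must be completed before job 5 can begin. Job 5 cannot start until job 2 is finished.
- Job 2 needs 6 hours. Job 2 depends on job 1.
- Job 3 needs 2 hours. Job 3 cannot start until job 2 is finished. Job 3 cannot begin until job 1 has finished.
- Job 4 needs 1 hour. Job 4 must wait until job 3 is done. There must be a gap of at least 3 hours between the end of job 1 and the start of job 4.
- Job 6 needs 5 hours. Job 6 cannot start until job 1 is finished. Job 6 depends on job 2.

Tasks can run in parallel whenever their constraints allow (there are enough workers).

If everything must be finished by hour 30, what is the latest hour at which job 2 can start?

13

Job 5 has no dependents, so it just needs to finish by hour 30. Starting by 30 − 8 = hour 22 achieves that.
Job 4 must finish before job 5 (must start by hour 22). With a 1-hour duration, job 4 must start by 22 − 1 = hour 21.
Job 3 has to be done before job 4 (must start by hour 21). That means finishing by hour 21, i.e. starting by 21 − 2 = hour 19.
Job 6 must finish by hour 30; it takes 5 hours, so it must start by 30 − 5 = hour 25.
Job 2 feeds job 3 (must start by hour 19); job 5 (must start by hour 22); job 6 (must start by hour 25). Taking the minimum, job 2 must finish by hour 19 and start by 19 − 6 = hour 13.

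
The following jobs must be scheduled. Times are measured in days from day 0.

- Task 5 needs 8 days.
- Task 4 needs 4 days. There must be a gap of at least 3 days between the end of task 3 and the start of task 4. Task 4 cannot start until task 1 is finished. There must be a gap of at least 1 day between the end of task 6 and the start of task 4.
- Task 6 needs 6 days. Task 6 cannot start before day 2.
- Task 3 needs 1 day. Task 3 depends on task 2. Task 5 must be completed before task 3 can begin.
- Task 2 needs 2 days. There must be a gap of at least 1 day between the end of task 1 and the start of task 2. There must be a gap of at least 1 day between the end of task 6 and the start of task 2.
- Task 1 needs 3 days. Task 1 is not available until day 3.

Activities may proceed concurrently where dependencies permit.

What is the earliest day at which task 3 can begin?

After its own release at day 2, task 6 can start at day 2 and finishes at day 8.
Nothing blocks task 5, so it runs from day 0 to day 8.
Task 1 cannot begin until its own release at day 3. It runs from day 3 to 3 + 3 = day 6.
Task 2 cannot start until task 1 (finishes day 6, plus 1-day gap → day 7); task 6 (finishes day 8, plus 1-day gap → day 9). The controlling bound is day 9, so task 2 finishes at 9 + 2 = day 11.
Task 3 waits on task 2 (finishes day 11); task 5 (finishes day 8). The latest of these is day 11, which is the earliest task 3 can start.

11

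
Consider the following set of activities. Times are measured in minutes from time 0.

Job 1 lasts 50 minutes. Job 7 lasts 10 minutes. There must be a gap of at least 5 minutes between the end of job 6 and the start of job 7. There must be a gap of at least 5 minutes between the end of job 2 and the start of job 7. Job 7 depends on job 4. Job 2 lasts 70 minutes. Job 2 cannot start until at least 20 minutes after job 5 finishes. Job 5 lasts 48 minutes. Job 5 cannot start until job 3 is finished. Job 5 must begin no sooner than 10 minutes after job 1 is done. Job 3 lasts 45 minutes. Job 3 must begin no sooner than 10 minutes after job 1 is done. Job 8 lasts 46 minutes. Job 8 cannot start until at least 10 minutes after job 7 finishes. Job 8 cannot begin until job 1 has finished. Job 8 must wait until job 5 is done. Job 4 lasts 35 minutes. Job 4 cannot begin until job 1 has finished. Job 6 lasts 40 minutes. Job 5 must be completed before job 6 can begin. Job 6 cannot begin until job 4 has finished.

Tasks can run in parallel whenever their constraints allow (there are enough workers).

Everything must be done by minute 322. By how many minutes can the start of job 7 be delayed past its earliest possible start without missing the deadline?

8

Job 1 has no prerequisites, so it starts at minute 0 and finishes at minute 50.
Job 4 waits on job 1 (finishes minute 50), so it starts at minute 50 and finishes at 50 + 35 = minute 85.
Job 3 waits on job 1 (finishes minute 50, plus 10-minute gap → minute 60), so it starts at minute 60 and finishes at 60 + 45 = minute 105.
Job 5 needs all of job 3 (finishes minute 105); job 1 (finishes minute 50, plus 10-minute gap → minute 60). That puts its earliest start at minute 105; it finishes at 105 + 48 = minute 153.
Job 6 has to wait for job 5 (finishes minute 153); job 4 (finishes minute 85). The latest of these is minute 153, so job 6 runs minute 153 to 153 + 40 = minute 193.
Job 2 cannot begin until job 5 (finishes minute 153, plus 20-minute gap → minute 173). It runs from minute 173 to 173 + 70 = minute 243.
Job 7 has to wait for job 6 (finishes minute 193, plus 5-minute gap → minute 198); job 2 (finishes minute 243, plus 5-minute gap → minute 248); job 4 (finishes minute 85). The latest of these is minute 248, so job 7 runs minute 248 to 248 + 10 = minute 258.

Working backward from the deadline:
Job 8 must finish by minute 322; it takes 46 minutes, so it must start by 322 − 46 = minute 276.
Since job 8 (must start by minute 276, minus 10-minute gap → minute 266) depends on it, job 7 must finish by minute 266. Backing off its 10-minute duration gives a latest start of minute 256.
So job 7 can start as early as minute 248 and as late as minute 256, giving 256 − 248 = 8 minutes of slack.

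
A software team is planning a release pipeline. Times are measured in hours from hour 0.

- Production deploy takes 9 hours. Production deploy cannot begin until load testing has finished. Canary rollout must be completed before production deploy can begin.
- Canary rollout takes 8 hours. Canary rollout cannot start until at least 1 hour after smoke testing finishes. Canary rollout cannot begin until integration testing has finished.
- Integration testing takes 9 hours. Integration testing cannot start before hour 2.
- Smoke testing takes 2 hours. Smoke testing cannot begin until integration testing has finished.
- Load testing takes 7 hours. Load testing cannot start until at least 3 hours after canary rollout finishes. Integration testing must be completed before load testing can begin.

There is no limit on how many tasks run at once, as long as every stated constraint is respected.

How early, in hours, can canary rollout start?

After its own release at hour 2, integration testing can start at hour 2 and finishes at hour 11.
Smoke testing cannot begin until integration testing (finishes hour 11). It runs from hour 11 to 11 + 2 = hour 13.
Canary rollout waits on smoke testing (finishes hour 13, plus 1-hour gap → hour 14); integration testing (finishes hour 11). The latest of these is hour 14, which is the earliest canary rollout can start.

14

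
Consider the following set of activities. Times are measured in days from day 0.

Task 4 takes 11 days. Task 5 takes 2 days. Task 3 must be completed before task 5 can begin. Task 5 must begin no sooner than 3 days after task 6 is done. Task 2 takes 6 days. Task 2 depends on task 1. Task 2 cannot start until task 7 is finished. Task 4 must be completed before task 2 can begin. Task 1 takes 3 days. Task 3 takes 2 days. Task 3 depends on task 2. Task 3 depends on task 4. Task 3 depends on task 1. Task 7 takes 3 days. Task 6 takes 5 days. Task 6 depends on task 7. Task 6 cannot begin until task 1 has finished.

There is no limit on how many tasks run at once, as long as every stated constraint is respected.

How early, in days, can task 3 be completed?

Nothing blocks task 7, so it runs from day 0 to day 3.
Nothing blocks task 4, so it runs from day 0 to day 11.
Task 1 has no prerequisites, so it starts at day 0 and finishes at day 3.
For task 2: task 1 (finishes day 3); task 7 (finishes day 3); task 4 (finishes day 11). Taking the maximum gives a start of day 11, and it finishes at 11 + 6 = day 17.
For task 3: task 2 (finishes day 17); task 4 (finishes day 11); task 1 (finishes day 3). Taking the maximum gives a start of day 17, and it finishes at 17 + 2 = day 19.

19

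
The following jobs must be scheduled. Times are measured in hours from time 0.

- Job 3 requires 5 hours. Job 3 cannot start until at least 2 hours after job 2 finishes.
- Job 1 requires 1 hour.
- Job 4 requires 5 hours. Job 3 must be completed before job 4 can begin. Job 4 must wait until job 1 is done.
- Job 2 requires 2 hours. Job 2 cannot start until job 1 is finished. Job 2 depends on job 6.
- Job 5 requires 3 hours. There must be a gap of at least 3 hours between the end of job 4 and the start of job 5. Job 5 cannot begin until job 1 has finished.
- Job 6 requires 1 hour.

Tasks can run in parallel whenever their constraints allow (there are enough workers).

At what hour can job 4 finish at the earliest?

Job 6 has no prerequisites, so it starts at hour 0 and finishes at hour 1.
Nothing blocks job 1, so it runs from hour 0 to hour 1.
Job 2 has to wait for job 1 (finishes hour 1); job 6 (finishes hour 1). The latest of these is hour 1, so job 2 runs hour 1 to 1 + 2 = hour 3.
Job 3 cannot begin until job 2 (finishes hour 3, plus 2-hour gap → hour 5). It runs from hour 5 to 5 + 5 = hour 10.
Job 4 needs all of job 3 (finishes hour 10); job 1 (finishes hour 1). That puts its earliest start at hour 10; it finishes at 10 + 5 = hour 15.

15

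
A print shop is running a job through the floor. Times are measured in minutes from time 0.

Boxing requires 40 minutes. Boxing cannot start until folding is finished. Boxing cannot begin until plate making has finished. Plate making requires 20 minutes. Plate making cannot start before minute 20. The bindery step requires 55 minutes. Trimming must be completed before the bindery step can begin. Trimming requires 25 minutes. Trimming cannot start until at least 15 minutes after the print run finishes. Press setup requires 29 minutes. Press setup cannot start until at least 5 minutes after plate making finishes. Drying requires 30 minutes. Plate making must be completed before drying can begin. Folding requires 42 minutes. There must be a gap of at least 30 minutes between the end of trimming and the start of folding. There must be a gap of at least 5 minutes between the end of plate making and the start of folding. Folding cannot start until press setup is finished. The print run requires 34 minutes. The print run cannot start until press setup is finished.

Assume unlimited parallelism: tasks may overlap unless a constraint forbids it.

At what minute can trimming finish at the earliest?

Plate making waits on its own release at minute 20, so it starts at minute 20 and finishes at 20 + 20 = minute 40.
After plate making (finishes minute 40, plus 5-minute gap → minute 45), press setup can start at minute 45 and finishes at minute 74.
The print run cannot begin until press setup (finishes minute 74). It runs from minute 74 to 74 + 34 = minute 108.
Trimming cannot begin until the print run (finishes minute 108, plus 15-minute gap → minute 123). It runs from minute 123 to 123 + 25 = minute 148.

148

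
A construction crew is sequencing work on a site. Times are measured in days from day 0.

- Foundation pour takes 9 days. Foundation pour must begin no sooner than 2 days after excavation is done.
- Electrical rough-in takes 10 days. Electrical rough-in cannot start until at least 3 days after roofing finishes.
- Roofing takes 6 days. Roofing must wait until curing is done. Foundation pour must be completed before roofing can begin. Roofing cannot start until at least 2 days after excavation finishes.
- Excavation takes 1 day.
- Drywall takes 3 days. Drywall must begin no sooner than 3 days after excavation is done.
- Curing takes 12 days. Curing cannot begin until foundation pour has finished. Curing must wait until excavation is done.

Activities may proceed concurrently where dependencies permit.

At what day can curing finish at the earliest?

24

Excavation can start immediately at day 0; it finishes at day 1.
Foundation pour waits on excavation (finishes day 1, plus 2-day gap → day 3), so it starts at day 3 and finishes at 3 + 9 = day 12.
For curing: foundation pour (finishes day 12); excavation (finishes day 1). Taking the maximum gives a start of day 12, and it finishes at 12 + 12 = day 24.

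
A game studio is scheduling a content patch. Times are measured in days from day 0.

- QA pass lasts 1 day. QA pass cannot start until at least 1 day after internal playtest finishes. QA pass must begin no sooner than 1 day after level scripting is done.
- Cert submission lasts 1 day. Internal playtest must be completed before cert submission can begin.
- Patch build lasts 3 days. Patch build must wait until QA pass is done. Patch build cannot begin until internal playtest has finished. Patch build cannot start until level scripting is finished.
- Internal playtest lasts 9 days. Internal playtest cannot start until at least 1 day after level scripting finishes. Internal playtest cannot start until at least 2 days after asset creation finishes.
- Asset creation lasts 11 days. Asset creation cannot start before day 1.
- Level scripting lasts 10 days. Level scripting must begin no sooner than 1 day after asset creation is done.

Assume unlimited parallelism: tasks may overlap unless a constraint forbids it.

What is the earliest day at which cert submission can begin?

Asset creation cannot begin until its own release at day 1. It runs from day 1 to 1 + 11 = day 12.
Level scripting waits on asset creation (finishes day 12, plus 1-day gap → day 13), so it starts at day 13 and finishes at 13 + 10 = day 23.
Internal playtest cannot start until level scripting (finishes day 23, plus 1-day gap → day 24); asset creation (finishes day 12, plus 2-day gap → day 14). The controlling bound is day 24, so internal playtest finishes at 24 + 9 = day 33.
Cert submission waits on internal playtest (finishes day 33), so the earliest it can start is day 33.

33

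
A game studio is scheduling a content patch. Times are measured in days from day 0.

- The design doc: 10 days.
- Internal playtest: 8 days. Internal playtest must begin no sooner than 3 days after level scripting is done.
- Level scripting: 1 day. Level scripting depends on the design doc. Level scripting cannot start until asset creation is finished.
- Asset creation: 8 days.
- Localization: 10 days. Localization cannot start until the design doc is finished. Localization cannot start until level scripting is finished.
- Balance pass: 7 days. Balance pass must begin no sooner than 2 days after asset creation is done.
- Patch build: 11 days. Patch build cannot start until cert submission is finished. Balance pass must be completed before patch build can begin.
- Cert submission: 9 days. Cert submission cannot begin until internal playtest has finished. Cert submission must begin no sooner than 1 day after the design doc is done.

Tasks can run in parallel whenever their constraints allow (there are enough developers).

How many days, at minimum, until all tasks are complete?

42

Asset creation can start immediately at day 0; it finishes at day 8.
Balance pass waits on asset creation (finishes day 8, plus 2-day gap → day 10), so it starts at day 10 and finishes at 10 + 7 = day 17.
The design doc has no prerequisites, so it starts at day 0 and finishes at day 10.
For level scripting: the design doc (finishes day 10); asset creation (finishes day 8). Taking the maximum gives a start of day 10, and it finishes at 10 + 1 = day 11.
Localization cannot start until the design doc (finishes day 10); level scripting (finishes day 11). The controlling bound is day 11, so localization finishes at 11 + 10 = day 21.
Internal playtest cannot begin until level scripting (finishes day 11, plus 3-day gap → day 14). It runs from day 14 to 14 + 8 = day 22.
For cert submission: internal playtest (finishes day 22); the design doc (finishes day 10, plus 1-day gap → day 11). Taking the maximum gives a start of day 22, and it finishes at 22 + 9 = day 31.
Patch build needs all of cert submission (finishes day 31); balance pass (finishes day 17). That puts its earliest start at day 31; it finishes at 31 + 11 = day 42.
All tasks are finished once the last one completes. Finish times: The design doc at 10, Asset creation at 8, Level scripting at 11, Internal playtest at 22, Balance pass at 17, Localization at 21, Cert submission at 31, Patch build at 42. The latest is day 42.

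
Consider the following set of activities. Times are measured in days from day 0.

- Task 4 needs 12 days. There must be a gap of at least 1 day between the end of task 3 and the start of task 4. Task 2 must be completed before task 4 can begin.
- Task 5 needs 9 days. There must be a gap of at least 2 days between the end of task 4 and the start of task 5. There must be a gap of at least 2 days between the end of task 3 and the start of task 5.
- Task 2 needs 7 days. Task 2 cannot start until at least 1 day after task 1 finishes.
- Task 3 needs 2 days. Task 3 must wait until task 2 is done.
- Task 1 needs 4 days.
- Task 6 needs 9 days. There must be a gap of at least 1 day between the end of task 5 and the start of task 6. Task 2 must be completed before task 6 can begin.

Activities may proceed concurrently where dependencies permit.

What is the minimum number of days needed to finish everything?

Nothing blocks task 1, so it runs from day 0 to day 4.
Task 2 cannot begin until task 1 (finishes day 4, plus 1-day gap → day 5). It runs from day 5 to 5 + 7 = day 12.
After task 2 (finishes day 12), task 3 can start at day 12 and finishes at day 14.
Task 4 cannot start until task 3 (finishes day 14, plus 1-day gap → day 15); task 2 (finishes day 12). The controlling bound is day 15, so task 4 finishes at 15 + 12 = day 27.
Task 5 needs all of task 4 (finishes day 27, plus 2-day gap → day 29); task 3 (finishes day 14, plus 2-day gap → day 16). That puts its earliest start at day 29; it finishes at 29 + 9 = day 38.
For task 6: task 5 (finishes day 38, plus 1-day gap → day 39); task 2 (finishes day 12). Taking the maximum gives a start of day 39, and it finishes at 39 + 9 = day 48.
All tasks are finished once the last one completes. Finish times: Task 1 at 4, Task 2 at 12, Task 3 at 14, Task 4 at 27, Task 5 at 38, Task 6 at 48. The latest is day 48.

48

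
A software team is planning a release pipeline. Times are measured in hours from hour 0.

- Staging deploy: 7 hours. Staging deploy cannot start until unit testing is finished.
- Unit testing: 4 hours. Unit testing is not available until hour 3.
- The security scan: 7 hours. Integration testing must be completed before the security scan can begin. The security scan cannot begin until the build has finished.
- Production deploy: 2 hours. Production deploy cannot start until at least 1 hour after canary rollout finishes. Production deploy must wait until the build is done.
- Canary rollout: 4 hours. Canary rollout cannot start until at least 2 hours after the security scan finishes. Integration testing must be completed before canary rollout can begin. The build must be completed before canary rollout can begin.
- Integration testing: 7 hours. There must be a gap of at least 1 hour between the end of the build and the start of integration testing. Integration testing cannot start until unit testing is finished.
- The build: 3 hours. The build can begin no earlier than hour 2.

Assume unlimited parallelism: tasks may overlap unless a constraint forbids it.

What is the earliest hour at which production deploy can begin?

28

After its own release at hour 3, unit testing can start at hour 3 and finishes at hour 7.
The build waits on its own release at hour 2, so it starts at hour 2 and finishes at 2 + 3 = hour 5.
For integration testing: the build (finishes hour 5, plus 1-hour gap → hour 6); unit testing (finishes hour 7). Taking the maximum gives a start of hour 7, and it finishes at 7 + 7 = hour 14.
The security scan needs all of integration testing (finishes hour 14); the build (finishes hour 5). That puts its earliest start at hour 14; it finishes at 14 + 7 = hour 21.
For canary rollout: the security scan (finishes hour 21, plus 2-hour gap → hour 23); integration testing (finishes hour 14); the build (finishes hour 5). Taking the maximum gives a start of hour 23, and it finishes at 23 + 4 = hour 27.
Production deploy waits on canary rollout (finishes hour 27, plus 1-hour gap → hour 28); the build (finishes hour 5). The latest of these is hour 28, which is the earliest production deploy can start.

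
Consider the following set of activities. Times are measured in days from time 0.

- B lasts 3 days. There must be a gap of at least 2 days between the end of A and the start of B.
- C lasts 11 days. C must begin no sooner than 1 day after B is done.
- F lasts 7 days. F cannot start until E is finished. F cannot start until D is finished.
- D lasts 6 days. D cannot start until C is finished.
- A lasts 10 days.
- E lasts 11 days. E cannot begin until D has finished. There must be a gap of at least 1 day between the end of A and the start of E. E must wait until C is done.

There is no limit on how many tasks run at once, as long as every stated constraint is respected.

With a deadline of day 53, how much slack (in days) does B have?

Nothing blocks A, so it runs from day 0 to day 10.
After A (finishes day 10, plus 2-day gap → day 12), B can start at day 12 and finishes at day 15.

Working backward from the deadline:
Nothing follows F; the deadline of day 53 is its only limit. It must start by 53 − 7 = day 46.
E must finish before F (must start by day 46). With an 11-day duration, E must start by 46 − 11 = day 35.
D must finish in time for E (must start by day 35); F (must start by day 46). The tightest is day 35, so D must start by 35 − 6 = day 29.
For C: D (must start by day 29); E (must start by day 35). The most restrictive is day 29; with an 11-day duration, C must start by day 18.
B must finish before C (must start by day 18, minus 1-day gap → day 17). With a 3-day duration, B must start by 17 − 3 = day 14.
So B can start as early as day 12 and as late as day 14, giving 14 − 12 = 2 days of slack.

2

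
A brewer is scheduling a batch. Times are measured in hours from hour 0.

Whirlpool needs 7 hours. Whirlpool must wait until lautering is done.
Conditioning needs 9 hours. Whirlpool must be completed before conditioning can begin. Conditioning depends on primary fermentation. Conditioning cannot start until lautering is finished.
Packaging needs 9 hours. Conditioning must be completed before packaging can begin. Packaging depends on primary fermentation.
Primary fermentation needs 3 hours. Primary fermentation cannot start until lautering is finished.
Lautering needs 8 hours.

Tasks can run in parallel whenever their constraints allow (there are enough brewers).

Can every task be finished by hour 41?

Lautering can start immediately at hour 0; it finishes at hour 8.
Primary fermentation cannot begin until lautering (finishes hour 8). It runs from hour 8 to 8 + 3 = hour 11.
After lautering (finishes hour 8), whirlpool can start at hour 8 and finishes at hour 15.
Conditioning needs all of whirlpool (finishes hour 15); primary fermentation (finishes hour 11); lautering (finishes hour 8). That puts its earliest start at hour 15; it finishes at 15 + 9 = hour 24.
Packaging has to wait for conditioning (finishes hour 24); primary fermentation (finishes hour 11). The latest of these is hour 24, so packaging runs hour 24 to 24 + 9 = hour 33.
Every task is finished by hour 33, which is no later than the deadline of 41, so the schedule is feasible.

Yes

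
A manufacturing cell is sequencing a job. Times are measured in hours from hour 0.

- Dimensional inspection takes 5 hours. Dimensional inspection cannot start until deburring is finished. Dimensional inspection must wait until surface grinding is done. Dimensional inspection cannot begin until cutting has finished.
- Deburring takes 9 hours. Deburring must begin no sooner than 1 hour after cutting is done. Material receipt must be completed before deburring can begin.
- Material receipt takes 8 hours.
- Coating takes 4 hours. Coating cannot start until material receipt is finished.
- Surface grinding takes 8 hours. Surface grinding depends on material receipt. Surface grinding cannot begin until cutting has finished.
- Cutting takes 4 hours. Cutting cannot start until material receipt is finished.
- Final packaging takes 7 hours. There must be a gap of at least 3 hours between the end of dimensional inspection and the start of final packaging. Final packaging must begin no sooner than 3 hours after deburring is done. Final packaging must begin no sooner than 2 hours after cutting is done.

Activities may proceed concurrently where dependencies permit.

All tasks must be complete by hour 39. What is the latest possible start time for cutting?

10

Final packaging must finish by hour 39; it takes 7 hours, so it must start by 39 − 7 = hour 32.
Dimensional inspection feeds into final packaging (must start by hour 32, minus 3-hour gap → hour 29); so dimensional inspection must finish by hour 29 and therefore start by hour 24.
For deburring: dimensional inspection (must start by hour 24); final packaging (must start by hour 32, minus 3-hour gap → hour 29). The most restrictive is hour 24; with a 9-hour duration, deburring must start by hour 15.
Surface grinding must finish before dimensional inspection (must start by hour 24). With an 8-hour duration, surface grinding must start by 24 − 8 = hour 16.
Cutting must finish in time for deburring (must start by hour 15, minus 1-hour gap → hour 14); surface grinding (must start by hour 16); dimensional inspection (must start by hour 24); final packaging (must start by hour 32, minus 2-hour gap → hour 30). The tightest is hour 14, so cutting must start by 14 − 4 = hour 10.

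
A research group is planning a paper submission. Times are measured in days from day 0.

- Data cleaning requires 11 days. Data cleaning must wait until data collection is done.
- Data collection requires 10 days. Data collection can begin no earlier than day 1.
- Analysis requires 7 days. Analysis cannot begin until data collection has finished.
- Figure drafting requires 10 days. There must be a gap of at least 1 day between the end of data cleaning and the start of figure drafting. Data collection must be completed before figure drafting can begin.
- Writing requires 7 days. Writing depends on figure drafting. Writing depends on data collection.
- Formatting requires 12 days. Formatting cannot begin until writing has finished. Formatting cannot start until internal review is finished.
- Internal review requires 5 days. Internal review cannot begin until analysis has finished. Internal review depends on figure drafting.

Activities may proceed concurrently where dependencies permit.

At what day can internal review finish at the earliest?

38

After its own release at day 1, data collection can start at day 1 and finishes at day 11.
After data collection (finishes day 11), analysis can start at day 11 and finishes at day 18.
After data collection (finishes day 11), data cleaning can start at day 11 and finishes at day 22.
Figure drafting needs all of data cleaning (finishes day 22, plus 1-day gap → day 23); data collection (finishes day 11). That puts its earliest start at day 23; it finishes at 23 + 10 = day 33.
Internal review cannot start until analysis (finishes day 18); figure drafting (finishes day 33). The controlling bound is day 33, so internal review finishes at 33 + 5 = day 38.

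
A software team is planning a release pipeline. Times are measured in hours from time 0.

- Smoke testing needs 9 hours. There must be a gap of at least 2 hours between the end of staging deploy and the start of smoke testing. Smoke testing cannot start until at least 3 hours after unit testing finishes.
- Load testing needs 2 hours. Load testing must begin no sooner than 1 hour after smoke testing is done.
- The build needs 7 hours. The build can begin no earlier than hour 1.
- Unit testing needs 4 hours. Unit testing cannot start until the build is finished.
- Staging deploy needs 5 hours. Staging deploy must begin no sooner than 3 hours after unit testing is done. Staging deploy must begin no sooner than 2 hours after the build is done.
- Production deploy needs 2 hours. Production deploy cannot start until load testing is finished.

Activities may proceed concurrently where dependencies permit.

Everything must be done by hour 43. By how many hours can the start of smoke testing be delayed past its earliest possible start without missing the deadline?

The build waits on its own release at hour 1, so it starts at hour 1 and finishes at 1 + 7 = hour 8.
Unit testing waits on the build (finishes hour 8), so it starts at hour 8 and finishes at 8 + 4 = hour 12.
Staging deploy has to wait for unit testing (finishes hour 12, plus 3-hour gap → hour 15); the build (finishes hour 8, plus 2-hour gap → hour 10). The latest of these is hour 15, so staging deploy runs hour 15 to 15 + 5 = hour 20.
For smoke testing: staging deploy (finishes hour 20, plus 2-hour gap → hour 22); unit testing (finishes hour 12, plus 3-hour gap → hour 15). Taking the maximum gives a start of hour 22, and it finishes at 22 + 9 = hour 31.

Working backward from the deadline:
Nothing follows production deploy; the deadline of hour 43 is its only limit. It must start by 43 − 2 = hour 41.
Load testing feeds into production deploy (must start by hour 41); so load testing must finish by hour 41 and therefore start by hour 39.
Since load testing (must start by hour 39, minus 1-hour gap → hour 38) depends on it, smoke testing must finish by hour 38. Backing off its 9-hour duration gives a latest start of hour 29.
So smoke testing can start as early as hour 22 and as late as hour 29, giving 29 − 22 = 7 hours of slack.

7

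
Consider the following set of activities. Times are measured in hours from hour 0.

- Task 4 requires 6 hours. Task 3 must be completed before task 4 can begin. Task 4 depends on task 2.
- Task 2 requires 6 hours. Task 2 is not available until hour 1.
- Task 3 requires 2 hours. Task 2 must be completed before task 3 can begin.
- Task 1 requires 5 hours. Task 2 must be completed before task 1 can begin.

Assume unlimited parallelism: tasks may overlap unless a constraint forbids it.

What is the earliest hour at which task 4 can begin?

9

Task 2 cannot begin until its own release at hour 1. It runs from hour 1 to 1 + 6 = hour 7.
Task 3 cannot begin until task 2 (finishes hour 7). It runs from hour 7 to 7 + 2 = hour 9.
Task 4 waits on task 3 (finishes hour 9); task 2 (finishes hour 7). The latest of these is hour 9, which is the earliest task 4 can start.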